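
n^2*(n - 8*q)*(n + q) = n^4 - 7*n^3*q - 8*n^2*q^2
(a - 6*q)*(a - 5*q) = a^2 - 11*a*q + 30*q^2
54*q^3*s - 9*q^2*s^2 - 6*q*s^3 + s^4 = s*(-6*q + s)*(-3*q + s)*(3*q + s)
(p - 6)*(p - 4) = p^2 - 10*p + 24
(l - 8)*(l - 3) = l^2 - 11*l + 24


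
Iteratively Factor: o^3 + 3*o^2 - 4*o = (o - 1)*(o^2 + 4*o) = (o - 1)*(o + 4)*(o)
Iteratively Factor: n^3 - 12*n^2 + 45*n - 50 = (n - 5)*(n^2 - 7*n + 10) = (n - 5)^2*(n - 2)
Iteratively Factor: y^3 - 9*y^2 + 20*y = (y - 5)*(y^2 - 4*y) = (y - 5)*(y - 4)*(y)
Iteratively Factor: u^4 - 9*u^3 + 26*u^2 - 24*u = (u - 2)*(u^3 - 7*u^2 + 12*u) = (u - 3)*(u - 2)*(u^2 - 4*u) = u*(u - 3)*(u - 2)*(u - 4)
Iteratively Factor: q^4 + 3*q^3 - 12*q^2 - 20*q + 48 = (q - 2)*(q^3 + 5*q^2 - 2*q - 24) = (q - 2)*(q + 4)*(q^2 + q - 6) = (q - 2)^2*(q + 4)*(q + 3)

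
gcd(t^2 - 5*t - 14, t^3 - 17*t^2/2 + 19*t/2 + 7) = t - 7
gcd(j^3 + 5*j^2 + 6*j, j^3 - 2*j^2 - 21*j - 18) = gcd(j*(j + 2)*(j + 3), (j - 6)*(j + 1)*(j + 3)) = j + 3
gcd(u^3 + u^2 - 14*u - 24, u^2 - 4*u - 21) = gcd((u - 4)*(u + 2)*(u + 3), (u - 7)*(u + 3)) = u + 3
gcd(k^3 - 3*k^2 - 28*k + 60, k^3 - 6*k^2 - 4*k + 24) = k^2 - 8*k + 12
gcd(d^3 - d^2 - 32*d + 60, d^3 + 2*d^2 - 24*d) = d + 6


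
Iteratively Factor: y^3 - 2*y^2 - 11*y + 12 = (y + 3)*(y^2 - 5*y + 4) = (y - 1)*(y + 3)*(y - 4)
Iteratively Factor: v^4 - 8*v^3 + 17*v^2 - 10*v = (v - 5)*(v^3 - 3*v^2 + 2*v) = (v - 5)*(v - 1)*(v^2 - 2*v) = v*(v - 5)*(v - 1)*(v - 2)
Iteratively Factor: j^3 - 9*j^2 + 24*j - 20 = (j - 5)*(j^2 - 4*j + 4) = (j - 5)*(j - 2)*(j - 2)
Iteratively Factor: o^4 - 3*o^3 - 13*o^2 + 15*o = (o)*(o^3 - 3*o^2 - 13*o + 15) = o*(o - 5)*(o^2 + 2*o - 3) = o*(o - 5)*(o - 1)*(o + 3)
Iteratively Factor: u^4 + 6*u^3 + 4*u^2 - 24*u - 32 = (u + 2)*(u^3 + 4*u^2 - 4*u - 16) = (u + 2)*(u + 4)*(u^2 - 4) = (u + 2)^2*(u + 4)*(u - 2)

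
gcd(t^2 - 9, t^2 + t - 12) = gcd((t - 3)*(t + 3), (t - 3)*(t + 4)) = t - 3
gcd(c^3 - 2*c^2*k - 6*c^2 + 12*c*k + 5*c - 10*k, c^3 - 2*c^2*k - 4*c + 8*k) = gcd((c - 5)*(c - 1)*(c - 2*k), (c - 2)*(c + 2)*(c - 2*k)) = c - 2*k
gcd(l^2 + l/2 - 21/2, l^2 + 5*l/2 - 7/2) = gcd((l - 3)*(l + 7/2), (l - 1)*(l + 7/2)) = l + 7/2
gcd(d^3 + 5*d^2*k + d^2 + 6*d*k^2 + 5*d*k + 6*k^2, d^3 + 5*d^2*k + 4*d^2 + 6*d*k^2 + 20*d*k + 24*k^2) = d^2 + 5*d*k + 6*k^2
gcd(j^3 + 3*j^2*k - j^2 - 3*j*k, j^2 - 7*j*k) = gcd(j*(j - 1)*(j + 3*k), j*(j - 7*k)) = j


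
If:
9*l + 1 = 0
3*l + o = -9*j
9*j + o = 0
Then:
No Solution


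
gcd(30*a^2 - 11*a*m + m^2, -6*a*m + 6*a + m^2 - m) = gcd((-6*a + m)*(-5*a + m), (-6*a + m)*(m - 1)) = 6*a - m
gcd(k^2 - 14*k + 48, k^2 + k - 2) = 1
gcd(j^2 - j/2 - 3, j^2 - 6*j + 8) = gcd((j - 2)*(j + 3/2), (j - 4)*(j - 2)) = j - 2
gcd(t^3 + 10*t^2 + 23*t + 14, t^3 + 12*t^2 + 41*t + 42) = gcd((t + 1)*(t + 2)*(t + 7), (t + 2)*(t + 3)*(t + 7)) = t^2 + 9*t + 14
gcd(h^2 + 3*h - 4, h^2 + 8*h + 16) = h + 4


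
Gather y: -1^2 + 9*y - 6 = 9*y - 7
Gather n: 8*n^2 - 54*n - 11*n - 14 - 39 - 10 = 8*n^2 - 65*n - 63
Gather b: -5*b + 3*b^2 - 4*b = 3*b^2 - 9*b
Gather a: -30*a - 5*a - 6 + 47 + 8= 49 - 35*a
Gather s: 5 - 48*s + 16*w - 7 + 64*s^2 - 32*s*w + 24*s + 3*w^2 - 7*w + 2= 64*s^2 + s*(-32*w - 24) + 3*w^2 + 9*w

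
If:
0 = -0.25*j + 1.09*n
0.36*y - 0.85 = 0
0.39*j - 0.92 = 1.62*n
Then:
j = 49.89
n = 11.44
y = 2.36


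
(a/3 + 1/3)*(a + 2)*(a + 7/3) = a^3/3 + 16*a^2/9 + 3*a + 14/9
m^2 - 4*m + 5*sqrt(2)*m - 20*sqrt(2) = (m - 4)*(m + 5*sqrt(2))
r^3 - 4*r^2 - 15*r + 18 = (r - 6)*(r - 1)*(r + 3)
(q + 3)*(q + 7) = q^2 + 10*q + 21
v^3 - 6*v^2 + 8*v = v*(v - 4)*(v - 2)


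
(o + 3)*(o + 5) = o^2 + 8*o + 15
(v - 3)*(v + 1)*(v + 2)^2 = v^4 + 2*v^3 - 7*v^2 - 20*v - 12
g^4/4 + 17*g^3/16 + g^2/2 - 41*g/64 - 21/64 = (g/4 + 1/4)*(g - 3/4)*(g + 1/2)*(g + 7/2)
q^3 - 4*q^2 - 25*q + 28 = (q - 7)*(q - 1)*(q + 4)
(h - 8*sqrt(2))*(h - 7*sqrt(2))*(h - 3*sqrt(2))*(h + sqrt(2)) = h^4 - 17*sqrt(2)*h^3 + 166*h^2 - 134*sqrt(2)*h - 672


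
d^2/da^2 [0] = 0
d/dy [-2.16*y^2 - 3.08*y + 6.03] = -4.32*y - 3.08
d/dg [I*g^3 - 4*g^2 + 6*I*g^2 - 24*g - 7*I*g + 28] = 3*I*g^2 + g*(-8 + 12*I) - 24 - 7*I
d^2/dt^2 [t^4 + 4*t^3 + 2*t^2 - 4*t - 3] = 12*t^2 + 24*t + 4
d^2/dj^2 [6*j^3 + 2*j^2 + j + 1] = 36*j + 4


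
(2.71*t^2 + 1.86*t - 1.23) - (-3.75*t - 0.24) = 2.71*t^2 + 5.61*t - 0.99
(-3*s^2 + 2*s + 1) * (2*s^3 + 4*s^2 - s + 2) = -6*s^5 - 8*s^4 + 13*s^3 - 4*s^2 + 3*s + 2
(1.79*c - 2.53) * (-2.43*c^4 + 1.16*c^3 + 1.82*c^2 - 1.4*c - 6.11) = -4.3497*c^5 + 8.2243*c^4 + 0.323*c^3 - 7.1106*c^2 - 7.3949*c + 15.4583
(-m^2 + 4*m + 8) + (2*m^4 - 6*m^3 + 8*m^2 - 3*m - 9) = 2*m^4 - 6*m^3 + 7*m^2 + m - 1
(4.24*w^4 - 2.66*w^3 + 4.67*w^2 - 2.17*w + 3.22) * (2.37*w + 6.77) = 10.0488*w^5 + 22.4006*w^4 - 6.9403*w^3 + 26.473*w^2 - 7.0595*w + 21.7994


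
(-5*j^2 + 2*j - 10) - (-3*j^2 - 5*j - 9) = -2*j^2 + 7*j - 1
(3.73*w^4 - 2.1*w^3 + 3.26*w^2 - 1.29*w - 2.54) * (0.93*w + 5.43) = 3.4689*w^5 + 18.3009*w^4 - 8.3712*w^3 + 16.5021*w^2 - 9.3669*w - 13.7922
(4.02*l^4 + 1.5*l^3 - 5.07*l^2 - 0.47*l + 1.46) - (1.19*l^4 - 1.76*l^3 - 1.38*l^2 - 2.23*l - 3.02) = 2.83*l^4 + 3.26*l^3 - 3.69*l^2 + 1.76*l + 4.48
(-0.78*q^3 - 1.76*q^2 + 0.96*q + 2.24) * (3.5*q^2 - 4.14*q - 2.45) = -2.73*q^5 - 2.9308*q^4 + 12.5574*q^3 + 8.1776*q^2 - 11.6256*q - 5.488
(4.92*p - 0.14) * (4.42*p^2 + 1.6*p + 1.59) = 21.7464*p^3 + 7.2532*p^2 + 7.5988*p - 0.2226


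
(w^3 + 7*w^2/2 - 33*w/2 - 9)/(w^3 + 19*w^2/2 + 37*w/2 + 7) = (w^2 + 3*w - 18)/(w^2 + 9*w + 14)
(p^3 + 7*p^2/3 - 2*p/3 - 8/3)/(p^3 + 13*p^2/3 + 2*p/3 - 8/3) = (3*p^3 + 7*p^2 - 2*p - 8)/(3*p^3 + 13*p^2 + 2*p - 8)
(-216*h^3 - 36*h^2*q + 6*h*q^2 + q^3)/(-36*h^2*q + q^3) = (6*h + q)/q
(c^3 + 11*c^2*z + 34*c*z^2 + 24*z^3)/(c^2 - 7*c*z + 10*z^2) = (c^3 + 11*c^2*z + 34*c*z^2 + 24*z^3)/(c^2 - 7*c*z + 10*z^2)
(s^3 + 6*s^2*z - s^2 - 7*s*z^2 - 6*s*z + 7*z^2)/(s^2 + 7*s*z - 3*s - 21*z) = (s^2 - s*z - s + z)/(s - 3)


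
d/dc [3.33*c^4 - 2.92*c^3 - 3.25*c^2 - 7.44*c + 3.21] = 13.32*c^3 - 8.76*c^2 - 6.5*c - 7.44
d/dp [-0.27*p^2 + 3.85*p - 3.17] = 3.85 - 0.54*p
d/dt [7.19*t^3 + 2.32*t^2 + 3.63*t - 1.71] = 21.57*t^2 + 4.64*t + 3.63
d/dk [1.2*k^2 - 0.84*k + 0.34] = 2.4*k - 0.84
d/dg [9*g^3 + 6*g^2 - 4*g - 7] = 27*g^2 + 12*g - 4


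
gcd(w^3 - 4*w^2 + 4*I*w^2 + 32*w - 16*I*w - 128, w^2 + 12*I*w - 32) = w + 8*I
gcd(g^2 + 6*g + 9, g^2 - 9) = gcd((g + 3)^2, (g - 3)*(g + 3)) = g + 3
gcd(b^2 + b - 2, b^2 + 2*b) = b + 2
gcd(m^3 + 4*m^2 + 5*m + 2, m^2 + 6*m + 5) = m + 1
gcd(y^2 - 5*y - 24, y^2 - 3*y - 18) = y + 3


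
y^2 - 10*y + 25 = (y - 5)^2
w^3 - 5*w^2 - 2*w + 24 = (w - 4)*(w - 3)*(w + 2)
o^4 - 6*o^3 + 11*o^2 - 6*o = o*(o - 3)*(o - 2)*(o - 1)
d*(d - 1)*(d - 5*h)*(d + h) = d^4 - 4*d^3*h - d^3 - 5*d^2*h^2 + 4*d^2*h + 5*d*h^2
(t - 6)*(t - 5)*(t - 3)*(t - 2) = t^4 - 16*t^3 + 91*t^2 - 216*t + 180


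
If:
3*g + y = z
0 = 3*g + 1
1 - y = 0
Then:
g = -1/3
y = 1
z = 0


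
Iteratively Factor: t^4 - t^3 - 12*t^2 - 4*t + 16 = (t + 2)*(t^3 - 3*t^2 - 6*t + 8) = (t - 4)*(t + 2)*(t^2 + t - 2) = (t - 4)*(t - 1)*(t + 2)*(t + 2)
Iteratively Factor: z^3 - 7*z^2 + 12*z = (z - 3)*(z^2 - 4*z) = z*(z - 3)*(z - 4)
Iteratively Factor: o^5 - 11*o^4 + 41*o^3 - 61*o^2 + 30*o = (o - 5)*(o^4 - 6*o^3 + 11*o^2 - 6*o) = (o - 5)*(o - 3)*(o^3 - 3*o^2 + 2*o) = (o - 5)*(o - 3)*(o - 2)*(o^2 - o) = o*(o - 5)*(o - 3)*(o - 2)*(o - 1)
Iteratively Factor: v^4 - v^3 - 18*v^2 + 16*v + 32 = (v + 1)*(v^3 - 2*v^2 - 16*v + 32) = (v + 1)*(v + 4)*(v^2 - 6*v + 8) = (v - 2)*(v + 1)*(v + 4)*(v - 4)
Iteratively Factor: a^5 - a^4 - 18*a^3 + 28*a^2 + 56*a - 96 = (a - 2)*(a^4 + a^3 - 16*a^2 - 4*a + 48) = (a - 2)*(a + 4)*(a^3 - 3*a^2 - 4*a + 12) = (a - 3)*(a - 2)*(a + 4)*(a^2 - 4) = (a - 3)*(a - 2)^2*(a + 4)*(a + 2)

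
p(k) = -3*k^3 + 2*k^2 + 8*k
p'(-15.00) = -2077.00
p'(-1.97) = -34.81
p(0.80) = 6.14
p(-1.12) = -2.24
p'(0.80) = 5.44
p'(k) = -9*k^2 + 4*k + 8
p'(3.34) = -79.04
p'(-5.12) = -248.41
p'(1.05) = 2.28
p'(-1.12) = -7.77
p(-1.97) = 14.94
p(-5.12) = 414.12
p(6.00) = -528.00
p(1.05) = 7.13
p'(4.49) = -155.48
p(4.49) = -195.32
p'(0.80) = 5.44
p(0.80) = 6.14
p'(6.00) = -292.00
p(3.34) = -62.75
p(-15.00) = 10455.00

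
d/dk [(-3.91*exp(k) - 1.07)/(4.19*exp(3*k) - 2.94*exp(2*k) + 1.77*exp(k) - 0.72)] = (32.7658*exp(3*k) + 1.9545*exp(2*k) - 6.2916*exp(k) + 4.7091)*exp(k)/(17.5561*exp(6*k) - 24.6372*exp(5*k) + 23.4762*exp(4*k) - 16.4412*exp(3*k) + 7.3665*exp(2*k) - 2.5488*exp(k) + 0.5184)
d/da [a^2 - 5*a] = 2*a - 5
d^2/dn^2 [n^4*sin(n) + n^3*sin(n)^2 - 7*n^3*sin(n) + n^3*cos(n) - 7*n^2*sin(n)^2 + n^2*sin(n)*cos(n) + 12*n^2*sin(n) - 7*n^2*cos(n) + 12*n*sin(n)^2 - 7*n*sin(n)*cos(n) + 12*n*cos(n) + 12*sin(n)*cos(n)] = -n^4*sin(n) + 7*sqrt(2)*n^3*sin(n + pi/4) + 2*n^3*cos(2*n) - 6*n^2*sin(n) + 4*n^2*sin(2*n) - 35*n^2*cos(n) - 14*n^2*cos(2*n) - 14*n*sin(n) - 14*n*sin(2*n) + 42*n*cos(n) + 25*n*cos(2*n) + 3*n + sin(2*n) - 14*cos(n) - 7*cos(2*n) - 7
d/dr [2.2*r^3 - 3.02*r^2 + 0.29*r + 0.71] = 6.6*r^2 - 6.04*r + 0.29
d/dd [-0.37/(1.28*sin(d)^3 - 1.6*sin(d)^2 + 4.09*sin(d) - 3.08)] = (1.4208*sin(d)^2 - 1.184*sin(d) + 1.5133)*cos(d)/(1.28*sin(d)^3 - 1.6*sin(d)^2 + 4.09*sin(d) - 3.08)^2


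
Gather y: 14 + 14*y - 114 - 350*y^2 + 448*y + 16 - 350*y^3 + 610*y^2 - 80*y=-350*y^3 + 260*y^2 + 382*y - 84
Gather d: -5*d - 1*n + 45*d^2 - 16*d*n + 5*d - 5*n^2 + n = 45*d^2 - 16*d*n - 5*n^2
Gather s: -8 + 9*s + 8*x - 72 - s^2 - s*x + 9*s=-s^2 + s*(18 - x) + 8*x - 80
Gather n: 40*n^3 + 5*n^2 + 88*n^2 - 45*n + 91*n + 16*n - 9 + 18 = 40*n^3 + 93*n^2 + 62*n + 9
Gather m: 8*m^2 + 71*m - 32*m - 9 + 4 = 8*m^2 + 39*m - 5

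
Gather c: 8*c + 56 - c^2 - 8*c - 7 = 49 - c^2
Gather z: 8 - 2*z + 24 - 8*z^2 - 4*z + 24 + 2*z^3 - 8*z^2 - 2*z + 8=2*z^3 - 16*z^2 - 8*z + 64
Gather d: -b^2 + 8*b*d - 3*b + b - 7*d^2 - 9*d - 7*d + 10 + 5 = -b^2 - 2*b - 7*d^2 + d*(8*b - 16) + 15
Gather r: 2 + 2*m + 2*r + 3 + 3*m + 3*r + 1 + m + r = 6*m + 6*r + 6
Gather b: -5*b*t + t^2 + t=-5*b*t + t^2 + t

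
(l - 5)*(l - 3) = l^2 - 8*l + 15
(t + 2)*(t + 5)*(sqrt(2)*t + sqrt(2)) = sqrt(2)*t^3 + 8*sqrt(2)*t^2 + 17*sqrt(2)*t + 10*sqrt(2)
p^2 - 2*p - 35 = (p - 7)*(p + 5)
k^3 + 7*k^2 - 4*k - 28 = (k - 2)*(k + 2)*(k + 7)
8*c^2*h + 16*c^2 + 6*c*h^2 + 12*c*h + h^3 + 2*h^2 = (2*c + h)*(4*c + h)*(h + 2)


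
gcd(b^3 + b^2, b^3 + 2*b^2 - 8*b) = b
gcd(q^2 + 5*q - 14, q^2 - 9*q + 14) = q - 2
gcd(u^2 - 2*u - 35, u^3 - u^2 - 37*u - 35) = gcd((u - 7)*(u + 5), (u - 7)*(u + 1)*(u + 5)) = u^2 - 2*u - 35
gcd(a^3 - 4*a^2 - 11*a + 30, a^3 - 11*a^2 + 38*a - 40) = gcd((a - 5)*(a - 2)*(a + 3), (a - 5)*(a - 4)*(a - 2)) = a^2 - 7*a + 10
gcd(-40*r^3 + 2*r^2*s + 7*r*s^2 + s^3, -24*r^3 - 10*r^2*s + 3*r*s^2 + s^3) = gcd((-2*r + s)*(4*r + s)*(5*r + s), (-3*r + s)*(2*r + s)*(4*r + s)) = 4*r + s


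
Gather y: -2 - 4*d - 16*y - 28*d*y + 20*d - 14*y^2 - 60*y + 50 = 16*d - 14*y^2 + y*(-28*d - 76) + 48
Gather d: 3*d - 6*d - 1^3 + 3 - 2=-3*d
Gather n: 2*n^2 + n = 2*n^2 + n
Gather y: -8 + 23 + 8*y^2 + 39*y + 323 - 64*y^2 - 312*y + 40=-56*y^2 - 273*y + 378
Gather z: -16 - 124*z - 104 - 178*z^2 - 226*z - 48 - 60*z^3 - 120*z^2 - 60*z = -60*z^3 - 298*z^2 - 410*z - 168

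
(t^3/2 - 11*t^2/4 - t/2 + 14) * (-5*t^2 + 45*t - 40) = -5*t^5/2 + 145*t^4/4 - 565*t^3/4 + 35*t^2/2 + 650*t - 560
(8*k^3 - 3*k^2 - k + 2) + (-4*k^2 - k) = 8*k^3 - 7*k^2 - 2*k + 2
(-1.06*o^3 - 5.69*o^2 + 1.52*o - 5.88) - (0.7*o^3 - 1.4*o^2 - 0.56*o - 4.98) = -1.76*o^3 - 4.29*o^2 + 2.08*o - 0.899999999999999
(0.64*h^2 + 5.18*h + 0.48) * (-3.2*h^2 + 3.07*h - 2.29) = -2.048*h^4 - 14.6112*h^3 + 12.901*h^2 - 10.3886*h - 1.0992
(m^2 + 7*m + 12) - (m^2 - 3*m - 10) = 10*m + 22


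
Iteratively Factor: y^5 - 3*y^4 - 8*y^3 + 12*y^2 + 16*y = (y - 4)*(y^4 + y^3 - 4*y^2 - 4*y) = (y - 4)*(y + 1)*(y^3 - 4*y) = y*(y - 4)*(y + 1)*(y^2 - 4) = y*(y - 4)*(y + 1)*(y + 2)*(y - 2)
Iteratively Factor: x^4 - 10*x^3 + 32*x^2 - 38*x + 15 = (x - 1)*(x^3 - 9*x^2 + 23*x - 15) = (x - 5)*(x - 1)*(x^2 - 4*x + 3) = (x - 5)*(x - 1)^2*(x - 3)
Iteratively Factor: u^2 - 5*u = (u)*(u - 5)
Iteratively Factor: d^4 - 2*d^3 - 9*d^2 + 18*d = (d - 2)*(d^3 - 9*d) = (d - 3)*(d - 2)*(d^2 + 3*d) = d*(d - 3)*(d - 2)*(d + 3)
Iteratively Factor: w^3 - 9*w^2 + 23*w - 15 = (w - 3)*(w^2 - 6*w + 5) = (w - 3)*(w - 1)*(w - 5)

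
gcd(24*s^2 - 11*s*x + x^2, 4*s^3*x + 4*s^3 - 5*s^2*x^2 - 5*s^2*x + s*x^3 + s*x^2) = 1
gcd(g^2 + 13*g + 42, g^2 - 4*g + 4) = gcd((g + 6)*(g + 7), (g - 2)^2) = 1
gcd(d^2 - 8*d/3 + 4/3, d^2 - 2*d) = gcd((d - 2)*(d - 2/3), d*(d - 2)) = d - 2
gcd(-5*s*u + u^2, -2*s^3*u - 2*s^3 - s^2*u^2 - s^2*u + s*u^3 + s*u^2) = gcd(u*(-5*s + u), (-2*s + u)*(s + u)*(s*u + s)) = 1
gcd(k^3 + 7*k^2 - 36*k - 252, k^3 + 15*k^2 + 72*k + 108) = k + 6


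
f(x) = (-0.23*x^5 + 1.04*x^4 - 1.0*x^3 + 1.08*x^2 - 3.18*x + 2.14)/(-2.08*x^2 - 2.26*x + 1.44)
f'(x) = (4.16*x + 2.26)*(-0.23*x^5 + 1.04*x^4 - 1.0*x^3 + 1.08*x^2 - 3.18*x + 2.14)/(-2.08*x^2 - 2.26*x + 1.44)^2 + (-1.15*x^4 + 4.16*x^3 - 3.0*x^2 + 2.16*x - 3.18)/(-2.08*x^2 - 2.26*x + 1.44)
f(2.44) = -0.20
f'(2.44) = -0.09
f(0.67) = -0.37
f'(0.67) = 3.89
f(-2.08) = -17.79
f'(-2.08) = -11.94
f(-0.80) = 3.33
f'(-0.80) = -6.78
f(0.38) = 3.75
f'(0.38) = 42.04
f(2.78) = -0.20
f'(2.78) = 0.11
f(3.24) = -0.06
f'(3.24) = 0.50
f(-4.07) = -26.98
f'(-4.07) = 10.99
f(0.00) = 1.49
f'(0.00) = 0.12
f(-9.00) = -144.87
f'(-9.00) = 39.18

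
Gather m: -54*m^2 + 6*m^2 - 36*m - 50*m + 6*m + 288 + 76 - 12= -48*m^2 - 80*m + 352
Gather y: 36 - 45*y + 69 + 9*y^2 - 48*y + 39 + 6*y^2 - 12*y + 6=15*y^2 - 105*y + 150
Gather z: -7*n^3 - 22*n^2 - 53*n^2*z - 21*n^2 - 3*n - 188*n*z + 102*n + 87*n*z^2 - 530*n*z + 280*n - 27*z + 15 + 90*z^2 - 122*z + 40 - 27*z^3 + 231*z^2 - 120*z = -7*n^3 - 43*n^2 + 379*n - 27*z^3 + z^2*(87*n + 321) + z*(-53*n^2 - 718*n - 269) + 55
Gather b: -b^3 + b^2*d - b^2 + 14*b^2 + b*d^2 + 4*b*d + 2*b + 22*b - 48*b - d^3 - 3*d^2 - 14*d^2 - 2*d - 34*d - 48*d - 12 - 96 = -b^3 + b^2*(d + 13) + b*(d^2 + 4*d - 24) - d^3 - 17*d^2 - 84*d - 108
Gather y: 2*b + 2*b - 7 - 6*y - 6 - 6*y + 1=4*b - 12*y - 12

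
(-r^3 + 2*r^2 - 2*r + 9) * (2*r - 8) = -2*r^4 + 12*r^3 - 20*r^2 + 34*r - 72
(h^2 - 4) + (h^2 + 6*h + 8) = 2*h^2 + 6*h + 4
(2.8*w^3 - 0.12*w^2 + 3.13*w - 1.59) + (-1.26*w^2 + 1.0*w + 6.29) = 2.8*w^3 - 1.38*w^2 + 4.13*w + 4.7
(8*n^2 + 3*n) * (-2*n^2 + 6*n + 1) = -16*n^4 + 42*n^3 + 26*n^2 + 3*n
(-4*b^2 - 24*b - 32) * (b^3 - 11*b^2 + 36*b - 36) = -4*b^5 + 20*b^4 + 88*b^3 - 368*b^2 - 288*b + 1152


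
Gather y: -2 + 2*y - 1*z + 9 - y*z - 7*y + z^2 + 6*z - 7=y*(-z - 5) + z^2 + 5*z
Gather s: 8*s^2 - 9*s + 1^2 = 8*s^2 - 9*s + 1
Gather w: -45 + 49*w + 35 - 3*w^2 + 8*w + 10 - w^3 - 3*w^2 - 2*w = -w^3 - 6*w^2 + 55*w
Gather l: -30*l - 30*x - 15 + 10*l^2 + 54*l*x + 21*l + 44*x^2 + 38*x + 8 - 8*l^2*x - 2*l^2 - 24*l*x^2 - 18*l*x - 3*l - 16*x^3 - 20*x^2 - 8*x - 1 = l^2*(8 - 8*x) + l*(-24*x^2 + 36*x - 12) - 16*x^3 + 24*x^2 - 8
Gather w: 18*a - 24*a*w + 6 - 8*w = 18*a + w*(-24*a - 8) + 6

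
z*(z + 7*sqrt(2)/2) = z^2 + 7*sqrt(2)*z/2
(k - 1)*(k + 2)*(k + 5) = k^3 + 6*k^2 + 3*k - 10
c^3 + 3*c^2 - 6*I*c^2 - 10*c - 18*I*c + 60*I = (c - 2)*(c + 5)*(c - 6*I)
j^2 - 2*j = j*(j - 2)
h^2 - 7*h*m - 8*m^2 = (h - 8*m)*(h + m)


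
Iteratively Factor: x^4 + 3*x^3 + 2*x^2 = (x)*(x^3 + 3*x^2 + 2*x) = x*(x + 1)*(x^2 + 2*x) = x^2*(x + 1)*(x + 2)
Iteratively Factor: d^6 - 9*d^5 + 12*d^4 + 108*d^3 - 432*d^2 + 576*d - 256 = (d + 4)*(d^5 - 13*d^4 + 64*d^3 - 148*d^2 + 160*d - 64) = (d - 1)*(d + 4)*(d^4 - 12*d^3 + 52*d^2 - 96*d + 64) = (d - 2)*(d - 1)*(d + 4)*(d^3 - 10*d^2 + 32*d - 32) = (d - 4)*(d - 2)*(d - 1)*(d + 4)*(d^2 - 6*d + 8) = (d - 4)*(d - 2)^2*(d - 1)*(d + 4)*(d - 4)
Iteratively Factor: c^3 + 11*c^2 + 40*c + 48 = (c + 4)*(c^2 + 7*c + 12) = (c + 3)*(c + 4)*(c + 4)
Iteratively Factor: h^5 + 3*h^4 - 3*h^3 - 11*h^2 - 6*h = (h + 3)*(h^4 - 3*h^2 - 2*h) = (h - 2)*(h + 3)*(h^3 + 2*h^2 + h) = h*(h - 2)*(h + 3)*(h^2 + 2*h + 1) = h*(h - 2)*(h + 1)*(h + 3)*(h + 1)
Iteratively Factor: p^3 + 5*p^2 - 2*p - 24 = (p + 3)*(p^2 + 2*p - 8) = (p + 3)*(p + 4)*(p - 2)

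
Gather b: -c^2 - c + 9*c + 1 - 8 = -c^2 + 8*c - 7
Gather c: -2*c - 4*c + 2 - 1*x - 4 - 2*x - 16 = -6*c - 3*x - 18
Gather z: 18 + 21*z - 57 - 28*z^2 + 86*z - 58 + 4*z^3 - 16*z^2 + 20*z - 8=4*z^3 - 44*z^2 + 127*z - 105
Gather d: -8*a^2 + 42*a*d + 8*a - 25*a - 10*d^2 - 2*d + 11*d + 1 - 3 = -8*a^2 - 17*a - 10*d^2 + d*(42*a + 9) - 2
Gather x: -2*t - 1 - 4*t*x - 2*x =-2*t + x*(-4*t - 2) - 1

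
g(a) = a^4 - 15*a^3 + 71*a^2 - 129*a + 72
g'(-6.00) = -3465.00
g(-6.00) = 7938.00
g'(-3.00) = -1068.00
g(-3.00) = 1584.00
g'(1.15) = -19.13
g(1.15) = -3.52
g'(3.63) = -15.17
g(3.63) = -4.56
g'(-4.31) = -1897.20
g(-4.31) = 3492.91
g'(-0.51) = -213.66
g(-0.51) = 158.31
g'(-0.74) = -260.34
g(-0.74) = 212.72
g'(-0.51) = -213.66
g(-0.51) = 158.31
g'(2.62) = 6.08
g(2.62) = -1.26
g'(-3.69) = -1466.68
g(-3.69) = 2453.80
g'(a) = 4*a^3 - 45*a^2 + 142*a - 129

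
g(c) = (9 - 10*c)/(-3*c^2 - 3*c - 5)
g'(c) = (9 - 10*c)*(6*c + 3)/(-3*c^2 - 3*c - 5)^2 - 10/(-3*c^2 - 3*c - 5)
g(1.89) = 0.46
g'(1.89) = 0.16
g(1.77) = 0.44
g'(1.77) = 0.20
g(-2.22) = -2.38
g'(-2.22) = -1.11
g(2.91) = 0.51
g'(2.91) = -0.01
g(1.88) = 0.46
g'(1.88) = 0.16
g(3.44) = 0.50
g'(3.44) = -0.04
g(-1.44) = -3.39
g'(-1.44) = -1.32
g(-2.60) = -2.00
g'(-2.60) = -0.87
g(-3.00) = -1.70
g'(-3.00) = -0.67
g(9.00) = 0.29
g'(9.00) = -0.02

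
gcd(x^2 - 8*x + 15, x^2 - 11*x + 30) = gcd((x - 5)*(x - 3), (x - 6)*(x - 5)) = x - 5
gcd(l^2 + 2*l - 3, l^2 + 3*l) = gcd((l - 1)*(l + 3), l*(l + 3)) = l + 3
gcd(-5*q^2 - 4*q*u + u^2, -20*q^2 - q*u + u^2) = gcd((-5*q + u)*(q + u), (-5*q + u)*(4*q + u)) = 5*q - u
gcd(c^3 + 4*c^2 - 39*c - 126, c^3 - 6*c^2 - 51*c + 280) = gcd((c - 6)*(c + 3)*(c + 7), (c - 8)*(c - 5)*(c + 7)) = c + 7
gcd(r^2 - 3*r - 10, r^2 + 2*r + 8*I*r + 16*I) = r + 2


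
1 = 1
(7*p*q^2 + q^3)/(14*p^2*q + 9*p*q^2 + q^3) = q/(2*p + q)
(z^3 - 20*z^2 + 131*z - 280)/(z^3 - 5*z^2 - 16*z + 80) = (z^2 - 15*z + 56)/(z^2 - 16)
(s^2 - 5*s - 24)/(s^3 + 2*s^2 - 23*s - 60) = (s - 8)/(s^2 - s - 20)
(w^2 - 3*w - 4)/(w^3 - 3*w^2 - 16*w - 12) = (w - 4)/(w^2 - 4*w - 12)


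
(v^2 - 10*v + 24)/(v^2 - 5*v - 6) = (v - 4)/(v + 1)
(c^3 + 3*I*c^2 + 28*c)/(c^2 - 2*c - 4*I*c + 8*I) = c*(c + 7*I)/(c - 2)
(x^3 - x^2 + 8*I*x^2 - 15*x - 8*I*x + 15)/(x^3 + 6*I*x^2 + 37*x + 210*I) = (x^2 + x*(-1 + 3*I) - 3*I)/(x^2 + I*x + 42)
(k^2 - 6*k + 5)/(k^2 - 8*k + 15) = (k - 1)/(k - 3)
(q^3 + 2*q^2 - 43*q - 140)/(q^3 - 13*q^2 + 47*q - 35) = (q^2 + 9*q + 20)/(q^2 - 6*q + 5)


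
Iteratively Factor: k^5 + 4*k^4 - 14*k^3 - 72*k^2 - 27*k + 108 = (k + 3)*(k^4 + k^3 - 17*k^2 - 21*k + 36) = (k + 3)^2*(k^3 - 2*k^2 - 11*k + 12) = (k + 3)^3*(k^2 - 5*k + 4) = (k - 4)*(k + 3)^3*(k - 1)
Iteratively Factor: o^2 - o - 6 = (o - 3)*(o + 2)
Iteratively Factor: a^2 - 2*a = (a - 2)*(a)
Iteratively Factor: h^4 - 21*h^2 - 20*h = (h + 1)*(h^3 - h^2 - 20*h) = h*(h + 1)*(h^2 - h - 20) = h*(h - 5)*(h + 1)*(h + 4)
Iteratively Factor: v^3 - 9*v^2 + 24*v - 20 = (v - 2)*(v^2 - 7*v + 10) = (v - 2)^2*(v - 5)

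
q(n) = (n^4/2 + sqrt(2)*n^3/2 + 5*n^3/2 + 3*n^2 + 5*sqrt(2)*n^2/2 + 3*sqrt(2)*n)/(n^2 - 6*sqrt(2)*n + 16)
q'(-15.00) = -8.46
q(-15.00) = 43.16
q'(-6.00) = -1.23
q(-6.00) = 1.60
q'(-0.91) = -0.06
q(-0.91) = -0.02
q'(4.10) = -144.90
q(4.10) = -247.31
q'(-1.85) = 0.01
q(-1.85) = 0.00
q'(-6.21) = -1.36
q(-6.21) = 1.88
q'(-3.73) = -0.21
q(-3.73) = 0.09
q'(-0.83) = -0.06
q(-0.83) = -0.03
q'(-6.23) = -1.37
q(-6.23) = 1.90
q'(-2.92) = -0.04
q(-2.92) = 0.00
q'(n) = (-2*n + 6*sqrt(2))*(n^4/2 + sqrt(2)*n^3/2 + 5*n^3/2 + 3*n^2 + 5*sqrt(2)*n^2/2 + 3*sqrt(2)*n)/(n^2 - 6*sqrt(2)*n + 16)^2 + (2*n^3 + 3*sqrt(2)*n^2/2 + 15*n^2/2 + 6*n + 5*sqrt(2)*n + 3*sqrt(2))/(n^2 - 6*sqrt(2)*n + 16) = (2*n^5 - 17*sqrt(2)*n^4 + 5*n^4 - 60*sqrt(2)*n^3 + 40*n^3 + 6*sqrt(2)*n^2 + 180*n^2 + 192*n + 160*sqrt(2)*n + 96*sqrt(2))/(2*(n^4 - 12*sqrt(2)*n^3 + 104*n^2 - 192*sqrt(2)*n + 256))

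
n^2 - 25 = (n - 5)*(n + 5)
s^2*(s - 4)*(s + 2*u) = s^4 + 2*s^3*u - 4*s^3 - 8*s^2*u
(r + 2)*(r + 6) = r^2 + 8*r + 12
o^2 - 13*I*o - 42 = (o - 7*I)*(o - 6*I)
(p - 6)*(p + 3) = p^2 - 3*p - 18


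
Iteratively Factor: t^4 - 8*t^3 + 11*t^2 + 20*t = (t + 1)*(t^3 - 9*t^2 + 20*t) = (t - 5)*(t + 1)*(t^2 - 4*t) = (t - 5)*(t - 4)*(t + 1)*(t)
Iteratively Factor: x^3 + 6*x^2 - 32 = (x + 4)*(x^2 + 2*x - 8) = (x - 2)*(x + 4)*(x + 4)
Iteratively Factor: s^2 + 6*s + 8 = (s + 2)*(s + 4)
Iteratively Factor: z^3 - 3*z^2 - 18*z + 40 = (z - 5)*(z^2 + 2*z - 8) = (z - 5)*(z - 2)*(z + 4)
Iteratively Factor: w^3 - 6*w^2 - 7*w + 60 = (w + 3)*(w^2 - 9*w + 20) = (w - 4)*(w + 3)*(w - 5)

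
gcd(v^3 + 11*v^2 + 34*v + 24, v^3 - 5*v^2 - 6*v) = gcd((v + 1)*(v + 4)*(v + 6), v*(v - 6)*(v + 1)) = v + 1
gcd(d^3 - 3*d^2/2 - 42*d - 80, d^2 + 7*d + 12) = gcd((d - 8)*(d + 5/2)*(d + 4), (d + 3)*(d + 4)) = d + 4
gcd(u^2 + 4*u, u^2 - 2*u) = u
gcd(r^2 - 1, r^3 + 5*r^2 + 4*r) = r + 1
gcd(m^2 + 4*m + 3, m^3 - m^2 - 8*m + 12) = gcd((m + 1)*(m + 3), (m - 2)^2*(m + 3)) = m + 3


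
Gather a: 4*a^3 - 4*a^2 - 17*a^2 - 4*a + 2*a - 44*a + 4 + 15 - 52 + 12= 4*a^3 - 21*a^2 - 46*a - 21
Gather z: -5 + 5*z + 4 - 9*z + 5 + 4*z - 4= 0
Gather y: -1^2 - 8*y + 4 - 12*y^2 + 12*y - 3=-12*y^2 + 4*y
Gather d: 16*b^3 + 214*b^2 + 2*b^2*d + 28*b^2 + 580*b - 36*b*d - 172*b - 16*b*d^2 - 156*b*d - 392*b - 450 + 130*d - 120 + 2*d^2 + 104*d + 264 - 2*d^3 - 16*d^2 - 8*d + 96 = 16*b^3 + 242*b^2 + 16*b - 2*d^3 + d^2*(-16*b - 14) + d*(2*b^2 - 192*b + 226) - 210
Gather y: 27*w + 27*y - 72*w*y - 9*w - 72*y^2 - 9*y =18*w - 72*y^2 + y*(18 - 72*w)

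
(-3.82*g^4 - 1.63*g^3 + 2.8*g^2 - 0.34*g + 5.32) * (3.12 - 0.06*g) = 0.2292*g^5 - 11.8206*g^4 - 5.2536*g^3 + 8.7564*g^2 - 1.38*g + 16.5984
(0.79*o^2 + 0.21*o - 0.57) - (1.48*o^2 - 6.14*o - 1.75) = -0.69*o^2 + 6.35*o + 1.18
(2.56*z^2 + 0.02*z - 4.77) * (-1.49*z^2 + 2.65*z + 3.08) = -3.8144*z^4 + 6.7542*z^3 + 15.0451*z^2 - 12.5789*z - 14.6916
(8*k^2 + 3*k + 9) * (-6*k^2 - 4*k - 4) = -48*k^4 - 50*k^3 - 98*k^2 - 48*k - 36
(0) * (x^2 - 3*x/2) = 0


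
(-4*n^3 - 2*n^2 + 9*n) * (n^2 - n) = -4*n^5 + 2*n^4 + 11*n^3 - 9*n^2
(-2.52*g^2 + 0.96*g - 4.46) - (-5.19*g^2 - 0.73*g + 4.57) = 2.67*g^2 + 1.69*g - 9.03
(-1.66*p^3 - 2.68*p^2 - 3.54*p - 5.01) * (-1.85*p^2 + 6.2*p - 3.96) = 3.071*p^5 - 5.334*p^4 - 3.4934*p^3 - 2.0667*p^2 - 17.0436*p + 19.8396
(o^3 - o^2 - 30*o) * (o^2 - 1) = o^5 - o^4 - 31*o^3 + o^2 + 30*o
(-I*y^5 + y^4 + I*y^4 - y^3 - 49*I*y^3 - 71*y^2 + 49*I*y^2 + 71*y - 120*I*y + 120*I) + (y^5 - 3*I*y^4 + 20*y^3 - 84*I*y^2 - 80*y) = y^5 - I*y^5 + y^4 - 2*I*y^4 + 19*y^3 - 49*I*y^3 - 71*y^2 - 35*I*y^2 - 9*y - 120*I*y + 120*I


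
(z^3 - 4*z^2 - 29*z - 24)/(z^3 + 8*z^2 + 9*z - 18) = (z^2 - 7*z - 8)/(z^2 + 5*z - 6)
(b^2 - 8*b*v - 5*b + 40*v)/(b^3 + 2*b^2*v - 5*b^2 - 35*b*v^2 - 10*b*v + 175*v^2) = (-b + 8*v)/(-b^2 - 2*b*v + 35*v^2)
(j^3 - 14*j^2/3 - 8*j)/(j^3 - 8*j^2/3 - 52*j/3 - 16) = j/(j + 2)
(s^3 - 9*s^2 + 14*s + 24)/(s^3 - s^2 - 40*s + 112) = (s^2 - 5*s - 6)/(s^2 + 3*s - 28)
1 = 1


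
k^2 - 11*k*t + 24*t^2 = (k - 8*t)*(k - 3*t)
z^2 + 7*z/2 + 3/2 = (z + 1/2)*(z + 3)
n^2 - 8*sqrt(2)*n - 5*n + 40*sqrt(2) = (n - 5)*(n - 8*sqrt(2))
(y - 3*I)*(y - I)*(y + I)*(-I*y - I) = -I*y^4 - 3*y^3 - I*y^3 - 3*y^2 - I*y^2 - 3*y - I*y - 3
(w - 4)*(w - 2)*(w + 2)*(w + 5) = w^4 + w^3 - 24*w^2 - 4*w + 80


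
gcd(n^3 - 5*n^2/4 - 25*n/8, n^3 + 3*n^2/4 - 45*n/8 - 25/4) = n^2 - 5*n/4 - 25/8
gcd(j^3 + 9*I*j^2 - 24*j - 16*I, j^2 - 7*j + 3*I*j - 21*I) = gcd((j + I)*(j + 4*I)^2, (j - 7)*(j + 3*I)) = 1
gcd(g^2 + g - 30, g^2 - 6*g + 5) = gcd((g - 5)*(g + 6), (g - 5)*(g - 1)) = g - 5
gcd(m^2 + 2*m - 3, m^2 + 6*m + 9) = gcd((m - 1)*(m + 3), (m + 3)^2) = m + 3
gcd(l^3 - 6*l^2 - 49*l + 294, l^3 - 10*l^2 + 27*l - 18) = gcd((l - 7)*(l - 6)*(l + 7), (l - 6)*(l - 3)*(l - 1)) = l - 6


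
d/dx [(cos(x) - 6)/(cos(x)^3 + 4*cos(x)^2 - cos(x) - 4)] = (-93*cos(x)/2 - 7*cos(2*x) + cos(3*x)/2 + 3)/((cos(x) + 4)^2*sin(x)^3)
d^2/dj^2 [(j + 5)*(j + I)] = 2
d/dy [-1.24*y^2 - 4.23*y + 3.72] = -2.48*y - 4.23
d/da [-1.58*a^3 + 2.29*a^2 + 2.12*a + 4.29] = -4.74*a^2 + 4.58*a + 2.12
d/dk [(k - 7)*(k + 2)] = 2*k - 5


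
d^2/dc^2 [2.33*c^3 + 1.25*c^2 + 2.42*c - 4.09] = 13.98*c + 2.5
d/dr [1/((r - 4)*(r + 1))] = (3 - 2*r)/(r^4 - 6*r^3 + r^2 + 24*r + 16)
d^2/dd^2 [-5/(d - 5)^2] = -30/(d - 5)^4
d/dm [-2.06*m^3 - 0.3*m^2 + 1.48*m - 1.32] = -6.18*m^2 - 0.6*m + 1.48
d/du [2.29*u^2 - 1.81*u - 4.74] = 4.58*u - 1.81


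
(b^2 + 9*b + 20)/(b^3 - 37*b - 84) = (b + 5)/(b^2 - 4*b - 21)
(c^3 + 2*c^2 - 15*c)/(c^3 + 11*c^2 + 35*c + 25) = c*(c - 3)/(c^2 + 6*c + 5)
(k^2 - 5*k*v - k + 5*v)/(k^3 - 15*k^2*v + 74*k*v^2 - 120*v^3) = (k - 1)/(k^2 - 10*k*v + 24*v^2)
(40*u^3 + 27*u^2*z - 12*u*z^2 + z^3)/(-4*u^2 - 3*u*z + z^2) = (40*u^2 - 13*u*z + z^2)/(-4*u + z)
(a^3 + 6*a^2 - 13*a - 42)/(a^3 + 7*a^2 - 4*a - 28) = (a - 3)/(a - 2)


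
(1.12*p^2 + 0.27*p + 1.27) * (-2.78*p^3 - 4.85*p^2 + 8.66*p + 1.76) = -3.1136*p^5 - 6.1826*p^4 + 4.8591*p^3 - 1.8501*p^2 + 11.4734*p + 2.2352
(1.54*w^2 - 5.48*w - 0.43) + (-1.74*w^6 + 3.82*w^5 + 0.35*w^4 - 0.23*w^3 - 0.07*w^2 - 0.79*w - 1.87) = -1.74*w^6 + 3.82*w^5 + 0.35*w^4 - 0.23*w^3 + 1.47*w^2 - 6.27*w - 2.3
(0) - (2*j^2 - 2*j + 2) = -2*j^2 + 2*j - 2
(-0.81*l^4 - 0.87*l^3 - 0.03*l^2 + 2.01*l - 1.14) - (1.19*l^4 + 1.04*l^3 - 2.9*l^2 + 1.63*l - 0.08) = -2.0*l^4 - 1.91*l^3 + 2.87*l^2 + 0.38*l - 1.06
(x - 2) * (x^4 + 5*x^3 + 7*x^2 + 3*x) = x^5 + 3*x^4 - 3*x^3 - 11*x^2 - 6*x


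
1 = 1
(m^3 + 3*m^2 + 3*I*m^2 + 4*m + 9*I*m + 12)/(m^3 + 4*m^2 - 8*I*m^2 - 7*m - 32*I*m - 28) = (m^2 + m*(3 + 4*I) + 12*I)/(m^2 + m*(4 - 7*I) - 28*I)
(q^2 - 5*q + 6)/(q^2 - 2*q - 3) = (q - 2)/(q + 1)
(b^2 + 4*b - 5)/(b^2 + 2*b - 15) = (b - 1)/(b - 3)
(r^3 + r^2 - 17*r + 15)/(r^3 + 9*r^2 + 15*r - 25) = (r - 3)/(r + 5)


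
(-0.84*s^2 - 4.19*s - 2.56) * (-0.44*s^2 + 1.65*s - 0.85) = 0.3696*s^4 + 0.4576*s^3 - 5.0731*s^2 - 0.6625*s + 2.176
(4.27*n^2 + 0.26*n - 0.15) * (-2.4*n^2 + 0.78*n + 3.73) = -10.248*n^4 + 2.7066*n^3 + 16.4899*n^2 + 0.8528*n - 0.5595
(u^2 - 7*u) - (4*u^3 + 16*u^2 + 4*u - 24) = -4*u^3 - 15*u^2 - 11*u + 24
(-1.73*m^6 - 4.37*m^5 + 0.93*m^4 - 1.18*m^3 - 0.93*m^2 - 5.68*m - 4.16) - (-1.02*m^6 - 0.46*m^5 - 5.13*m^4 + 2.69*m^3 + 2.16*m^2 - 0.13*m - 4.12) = -0.71*m^6 - 3.91*m^5 + 6.06*m^4 - 3.87*m^3 - 3.09*m^2 - 5.55*m - 0.04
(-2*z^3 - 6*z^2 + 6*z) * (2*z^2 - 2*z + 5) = -4*z^5 - 8*z^4 + 14*z^3 - 42*z^2 + 30*z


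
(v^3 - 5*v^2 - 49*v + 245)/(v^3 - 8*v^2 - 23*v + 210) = (v^2 + 2*v - 35)/(v^2 - v - 30)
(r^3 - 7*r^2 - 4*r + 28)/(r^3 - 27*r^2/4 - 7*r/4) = 4*(r^2 - 4)/(r*(4*r + 1))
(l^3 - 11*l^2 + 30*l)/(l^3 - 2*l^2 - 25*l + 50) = l*(l - 6)/(l^2 + 3*l - 10)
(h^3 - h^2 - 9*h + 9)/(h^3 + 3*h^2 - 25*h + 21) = (h + 3)/(h + 7)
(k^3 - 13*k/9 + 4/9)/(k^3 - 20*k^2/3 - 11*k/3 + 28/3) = (k - 1/3)/(k - 7)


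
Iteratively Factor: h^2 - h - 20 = (h + 4)*(h - 5)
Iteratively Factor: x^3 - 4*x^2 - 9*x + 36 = (x - 4)*(x^2 - 9) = (x - 4)*(x + 3)*(x - 3)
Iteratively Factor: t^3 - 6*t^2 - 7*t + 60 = (t + 3)*(t^2 - 9*t + 20) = (t - 5)*(t + 3)*(t - 4)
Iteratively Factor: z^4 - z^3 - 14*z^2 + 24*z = (z - 2)*(z^3 + z^2 - 12*z) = z*(z - 2)*(z^2 + z - 12) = z*(z - 2)*(z + 4)*(z - 3)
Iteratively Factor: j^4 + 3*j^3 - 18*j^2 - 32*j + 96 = (j - 3)*(j^3 + 6*j^2 - 32) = (j - 3)*(j + 4)*(j^2 + 2*j - 8) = (j - 3)*(j + 4)^2*(j - 2)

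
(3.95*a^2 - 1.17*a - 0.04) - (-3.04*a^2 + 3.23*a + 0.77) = 6.99*a^2 - 4.4*a - 0.81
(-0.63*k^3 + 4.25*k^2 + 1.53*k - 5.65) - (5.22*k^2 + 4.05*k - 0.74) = -0.63*k^3 - 0.97*k^2 - 2.52*k - 4.91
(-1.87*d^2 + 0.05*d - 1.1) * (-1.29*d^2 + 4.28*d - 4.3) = 2.4123*d^4 - 8.0681*d^3 + 9.674*d^2 - 4.923*d + 4.73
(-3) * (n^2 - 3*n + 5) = -3*n^2 + 9*n - 15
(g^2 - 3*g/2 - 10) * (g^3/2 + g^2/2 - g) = g^5/2 - g^4/4 - 27*g^3/4 - 7*g^2/2 + 10*g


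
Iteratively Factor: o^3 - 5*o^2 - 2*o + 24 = (o - 3)*(o^2 - 2*o - 8) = (o - 3)*(o + 2)*(o - 4)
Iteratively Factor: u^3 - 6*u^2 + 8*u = (u)*(u^2 - 6*u + 8) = u*(u - 2)*(u - 4)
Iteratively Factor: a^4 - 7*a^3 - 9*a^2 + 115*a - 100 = (a - 1)*(a^3 - 6*a^2 - 15*a + 100) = (a - 5)*(a - 1)*(a^2 - a - 20) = (a - 5)^2*(a - 1)*(a + 4)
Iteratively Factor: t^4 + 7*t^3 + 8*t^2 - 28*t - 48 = (t - 2)*(t^3 + 9*t^2 + 26*t + 24) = (t - 2)*(t + 2)*(t^2 + 7*t + 12) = (t - 2)*(t + 2)*(t + 3)*(t + 4)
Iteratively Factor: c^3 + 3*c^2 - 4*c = (c + 4)*(c^2 - c) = c*(c + 4)*(c - 1)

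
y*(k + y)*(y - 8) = k*y^2 - 8*k*y + y^3 - 8*y^2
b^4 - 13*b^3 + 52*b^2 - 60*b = b*(b - 6)*(b - 5)*(b - 2)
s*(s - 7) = s^2 - 7*s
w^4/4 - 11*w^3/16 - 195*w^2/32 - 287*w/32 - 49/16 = (w/4 + 1/2)*(w - 7)*(w + 1/2)*(w + 7/4)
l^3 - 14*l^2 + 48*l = l*(l - 8)*(l - 6)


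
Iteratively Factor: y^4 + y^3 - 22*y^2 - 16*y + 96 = (y - 2)*(y^3 + 3*y^2 - 16*y - 48) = (y - 2)*(y + 4)*(y^2 - y - 12) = (y - 4)*(y - 2)*(y + 4)*(y + 3)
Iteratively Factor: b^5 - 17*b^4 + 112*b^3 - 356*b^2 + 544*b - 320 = (b - 5)*(b^4 - 12*b^3 + 52*b^2 - 96*b + 64) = (b - 5)*(b - 2)*(b^3 - 10*b^2 + 32*b - 32) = (b - 5)*(b - 4)*(b - 2)*(b^2 - 6*b + 8) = (b - 5)*(b - 4)*(b - 2)^2*(b - 4)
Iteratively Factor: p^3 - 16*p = (p + 4)*(p^2 - 4*p) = (p - 4)*(p + 4)*(p)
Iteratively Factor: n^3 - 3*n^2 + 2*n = (n - 1)*(n^2 - 2*n) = n*(n - 1)*(n - 2)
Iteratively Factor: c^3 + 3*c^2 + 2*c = (c)*(c^2 + 3*c + 2) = c*(c + 2)*(c + 1)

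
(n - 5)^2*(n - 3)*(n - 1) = n^4 - 14*n^3 + 68*n^2 - 130*n + 75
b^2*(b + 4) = b^3 + 4*b^2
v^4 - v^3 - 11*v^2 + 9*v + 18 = (v - 3)*(v - 2)*(v + 1)*(v + 3)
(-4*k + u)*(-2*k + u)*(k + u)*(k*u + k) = 8*k^4*u + 8*k^4 + 2*k^3*u^2 + 2*k^3*u - 5*k^2*u^3 - 5*k^2*u^2 + k*u^4 + k*u^3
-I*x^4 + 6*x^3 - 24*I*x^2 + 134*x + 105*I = (x - 5*I)*(x + 3*I)*(x + 7*I)*(-I*x + 1)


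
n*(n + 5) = n^2 + 5*n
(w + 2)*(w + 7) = w^2 + 9*w + 14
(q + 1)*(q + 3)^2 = q^3 + 7*q^2 + 15*q + 9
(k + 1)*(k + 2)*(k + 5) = k^3 + 8*k^2 + 17*k + 10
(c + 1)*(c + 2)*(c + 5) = c^3 + 8*c^2 + 17*c + 10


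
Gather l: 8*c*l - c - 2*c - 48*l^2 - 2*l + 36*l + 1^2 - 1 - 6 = -3*c - 48*l^2 + l*(8*c + 34) - 6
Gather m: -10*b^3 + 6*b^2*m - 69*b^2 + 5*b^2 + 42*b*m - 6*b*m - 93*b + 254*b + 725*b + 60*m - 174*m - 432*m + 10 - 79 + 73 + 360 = -10*b^3 - 64*b^2 + 886*b + m*(6*b^2 + 36*b - 546) + 364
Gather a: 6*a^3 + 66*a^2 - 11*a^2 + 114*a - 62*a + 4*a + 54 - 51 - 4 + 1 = 6*a^3 + 55*a^2 + 56*a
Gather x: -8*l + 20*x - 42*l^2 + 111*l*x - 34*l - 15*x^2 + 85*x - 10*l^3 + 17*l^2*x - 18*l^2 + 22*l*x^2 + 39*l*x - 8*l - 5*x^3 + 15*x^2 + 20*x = -10*l^3 - 60*l^2 + 22*l*x^2 - 50*l - 5*x^3 + x*(17*l^2 + 150*l + 125)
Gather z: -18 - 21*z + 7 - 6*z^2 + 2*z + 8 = -6*z^2 - 19*z - 3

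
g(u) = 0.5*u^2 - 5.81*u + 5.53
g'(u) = 1.0*u - 5.81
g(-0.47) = 8.37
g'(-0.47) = -6.28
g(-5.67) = 54.55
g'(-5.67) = -11.48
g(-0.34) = 7.56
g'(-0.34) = -6.15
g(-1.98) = 18.99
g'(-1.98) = -7.79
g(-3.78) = 34.64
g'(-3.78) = -9.59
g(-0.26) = 7.07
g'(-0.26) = -6.07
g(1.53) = -2.19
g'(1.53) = -4.28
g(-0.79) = 10.43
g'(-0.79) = -6.60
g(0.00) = 5.53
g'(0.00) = -5.81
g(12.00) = 7.81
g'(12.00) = 6.19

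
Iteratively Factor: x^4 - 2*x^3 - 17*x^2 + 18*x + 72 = (x - 4)*(x^3 + 2*x^2 - 9*x - 18) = (x - 4)*(x - 3)*(x^2 + 5*x + 6) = (x - 4)*(x - 3)*(x + 2)*(x + 3)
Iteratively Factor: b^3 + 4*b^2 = (b)*(b^2 + 4*b) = b*(b + 4)*(b)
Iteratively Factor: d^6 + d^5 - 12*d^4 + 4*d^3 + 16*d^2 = (d)*(d^5 + d^4 - 12*d^3 + 4*d^2 + 16*d) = d*(d + 4)*(d^4 - 3*d^3 + 4*d) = d*(d - 2)*(d + 4)*(d^3 - d^2 - 2*d) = d*(d - 2)^2*(d + 4)*(d^2 + d) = d*(d - 2)^2*(d + 1)*(d + 4)*(d)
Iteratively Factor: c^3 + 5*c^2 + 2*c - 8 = (c + 4)*(c^2 + c - 2) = (c + 2)*(c + 4)*(c - 1)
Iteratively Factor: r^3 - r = (r - 1)*(r^2 + r) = r*(r - 1)*(r + 1)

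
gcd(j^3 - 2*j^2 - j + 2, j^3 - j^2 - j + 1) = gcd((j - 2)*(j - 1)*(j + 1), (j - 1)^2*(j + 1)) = j^2 - 1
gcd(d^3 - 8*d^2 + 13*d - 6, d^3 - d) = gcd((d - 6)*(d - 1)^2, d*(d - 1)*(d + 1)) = d - 1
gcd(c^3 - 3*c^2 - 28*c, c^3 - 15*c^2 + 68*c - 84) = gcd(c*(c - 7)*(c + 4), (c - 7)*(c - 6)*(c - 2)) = c - 7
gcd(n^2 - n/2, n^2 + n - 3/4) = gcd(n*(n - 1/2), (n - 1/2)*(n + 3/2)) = n - 1/2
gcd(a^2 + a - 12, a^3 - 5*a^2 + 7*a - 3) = a - 3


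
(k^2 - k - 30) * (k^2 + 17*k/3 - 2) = k^4 + 14*k^3/3 - 113*k^2/3 - 168*k + 60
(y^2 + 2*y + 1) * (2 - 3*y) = -3*y^3 - 4*y^2 + y + 2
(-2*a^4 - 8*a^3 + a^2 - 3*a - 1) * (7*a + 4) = -14*a^5 - 64*a^4 - 25*a^3 - 17*a^2 - 19*a - 4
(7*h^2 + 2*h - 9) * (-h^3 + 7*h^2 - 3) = -7*h^5 + 47*h^4 + 23*h^3 - 84*h^2 - 6*h + 27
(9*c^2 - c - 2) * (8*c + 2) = 72*c^3 + 10*c^2 - 18*c - 4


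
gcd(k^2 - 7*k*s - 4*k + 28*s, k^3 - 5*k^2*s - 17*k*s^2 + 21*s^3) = -k + 7*s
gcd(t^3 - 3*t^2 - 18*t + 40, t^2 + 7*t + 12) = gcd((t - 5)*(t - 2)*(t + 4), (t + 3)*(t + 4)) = t + 4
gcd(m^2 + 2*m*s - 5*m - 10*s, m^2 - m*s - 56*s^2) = 1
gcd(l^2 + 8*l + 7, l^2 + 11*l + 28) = l + 7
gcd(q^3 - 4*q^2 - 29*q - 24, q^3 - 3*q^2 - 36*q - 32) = q^2 - 7*q - 8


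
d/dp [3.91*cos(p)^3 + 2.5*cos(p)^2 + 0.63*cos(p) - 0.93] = (11.73*sin(p)^2 - 5.0*cos(p) - 12.36)*sin(p)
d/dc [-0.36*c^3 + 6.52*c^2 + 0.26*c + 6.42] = -1.08*c^2 + 13.04*c + 0.26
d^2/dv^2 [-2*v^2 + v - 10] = -4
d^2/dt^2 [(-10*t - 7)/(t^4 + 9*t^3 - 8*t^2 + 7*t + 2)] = 2*(-(10*t + 7)*(4*t^3 + 27*t^2 - 16*t + 7)^2 + (40*t^3 + 270*t^2 - 160*t + (10*t + 7)*(6*t^2 + 27*t - 8) + 70)*(t^4 + 9*t^3 - 8*t^2 + 7*t + 2))/(t^4 + 9*t^3 - 8*t^2 + 7*t + 2)^3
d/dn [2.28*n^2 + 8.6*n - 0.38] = 4.56*n + 8.6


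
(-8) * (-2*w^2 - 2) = 16*w^2 + 16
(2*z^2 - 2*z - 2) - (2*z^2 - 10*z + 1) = 8*z - 3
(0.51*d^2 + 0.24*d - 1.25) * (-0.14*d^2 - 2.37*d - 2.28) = -0.0714*d^4 - 1.2423*d^3 - 1.5566*d^2 + 2.4153*d + 2.85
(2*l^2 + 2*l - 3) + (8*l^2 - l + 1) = 10*l^2 + l - 2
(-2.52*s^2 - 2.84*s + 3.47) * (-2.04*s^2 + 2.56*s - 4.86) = 5.1408*s^4 - 0.6576*s^3 - 2.102*s^2 + 22.6856*s - 16.8642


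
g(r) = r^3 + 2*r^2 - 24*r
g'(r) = 3*r^2 + 4*r - 24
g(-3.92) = 64.58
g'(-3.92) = 6.42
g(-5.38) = 31.29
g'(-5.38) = 41.31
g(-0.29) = 7.10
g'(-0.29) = -24.91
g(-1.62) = 39.88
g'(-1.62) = -22.61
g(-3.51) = 65.64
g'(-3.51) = -1.08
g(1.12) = -22.97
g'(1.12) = -15.76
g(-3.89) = 64.76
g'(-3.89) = 5.84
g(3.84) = -6.05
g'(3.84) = 35.60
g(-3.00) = 63.00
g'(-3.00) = -9.00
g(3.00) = -27.00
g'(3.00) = 15.00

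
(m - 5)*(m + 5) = m^2 - 25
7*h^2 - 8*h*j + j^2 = (-7*h + j)*(-h + j)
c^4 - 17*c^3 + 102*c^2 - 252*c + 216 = (c - 6)^2*(c - 3)*(c - 2)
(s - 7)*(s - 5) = s^2 - 12*s + 35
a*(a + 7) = a^2 + 7*a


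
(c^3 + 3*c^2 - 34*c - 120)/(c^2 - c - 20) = (c^2 - c - 30)/(c - 5)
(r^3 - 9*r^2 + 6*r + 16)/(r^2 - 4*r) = (r^3 - 9*r^2 + 6*r + 16)/(r*(r - 4))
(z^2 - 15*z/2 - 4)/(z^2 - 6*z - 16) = (z + 1/2)/(z + 2)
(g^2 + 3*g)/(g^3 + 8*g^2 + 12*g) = (g + 3)/(g^2 + 8*g + 12)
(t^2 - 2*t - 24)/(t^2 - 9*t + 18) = (t + 4)/(t - 3)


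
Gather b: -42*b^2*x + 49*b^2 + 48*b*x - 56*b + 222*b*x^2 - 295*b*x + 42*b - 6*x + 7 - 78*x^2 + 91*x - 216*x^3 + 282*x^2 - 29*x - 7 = b^2*(49 - 42*x) + b*(222*x^2 - 247*x - 14) - 216*x^3 + 204*x^2 + 56*x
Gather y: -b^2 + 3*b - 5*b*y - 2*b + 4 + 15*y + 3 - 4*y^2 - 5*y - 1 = -b^2 + b - 4*y^2 + y*(10 - 5*b) + 6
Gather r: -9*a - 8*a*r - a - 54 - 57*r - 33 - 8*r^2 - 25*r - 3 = -10*a - 8*r^2 + r*(-8*a - 82) - 90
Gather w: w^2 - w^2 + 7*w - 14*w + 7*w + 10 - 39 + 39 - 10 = 0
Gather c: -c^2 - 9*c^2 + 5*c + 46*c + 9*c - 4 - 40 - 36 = -10*c^2 + 60*c - 80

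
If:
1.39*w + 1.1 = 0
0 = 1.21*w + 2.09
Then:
No Solution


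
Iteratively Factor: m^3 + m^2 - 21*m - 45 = (m + 3)*(m^2 - 2*m - 15) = (m + 3)^2*(m - 5)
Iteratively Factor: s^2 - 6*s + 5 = (s - 1)*(s - 5)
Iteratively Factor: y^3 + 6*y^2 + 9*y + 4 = (y + 4)*(y^2 + 2*y + 1) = (y + 1)*(y + 4)*(y + 1)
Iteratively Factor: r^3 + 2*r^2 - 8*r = (r)*(r^2 + 2*r - 8) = r*(r - 2)*(r + 4)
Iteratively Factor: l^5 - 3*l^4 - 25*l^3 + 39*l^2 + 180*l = (l + 3)*(l^4 - 6*l^3 - 7*l^2 + 60*l) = (l - 5)*(l + 3)*(l^3 - l^2 - 12*l) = (l - 5)*(l + 3)^2*(l^2 - 4*l) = l*(l - 5)*(l + 3)^2*(l - 4)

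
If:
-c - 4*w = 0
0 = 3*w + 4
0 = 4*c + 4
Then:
No Solution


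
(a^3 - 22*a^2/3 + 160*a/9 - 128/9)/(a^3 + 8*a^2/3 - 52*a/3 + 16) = (9*a^2 - 48*a + 64)/(3*(3*a^2 + 14*a - 24))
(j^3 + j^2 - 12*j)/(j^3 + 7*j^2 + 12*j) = (j - 3)/(j + 3)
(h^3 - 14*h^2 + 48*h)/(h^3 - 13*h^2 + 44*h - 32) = h*(h - 6)/(h^2 - 5*h + 4)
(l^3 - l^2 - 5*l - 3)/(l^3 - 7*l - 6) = (l + 1)/(l + 2)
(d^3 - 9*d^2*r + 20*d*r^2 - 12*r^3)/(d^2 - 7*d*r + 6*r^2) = d - 2*r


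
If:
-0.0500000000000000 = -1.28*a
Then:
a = 0.04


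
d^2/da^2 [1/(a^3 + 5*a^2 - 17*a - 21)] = 2*(-(3*a + 5)*(a^3 + 5*a^2 - 17*a - 21) + (3*a^2 + 10*a - 17)^2)/(a^3 + 5*a^2 - 17*a - 21)^3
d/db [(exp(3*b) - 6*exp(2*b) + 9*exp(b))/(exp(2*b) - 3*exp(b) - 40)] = (exp(4*b) - 6*exp(3*b) - 111*exp(2*b) + 480*exp(b) - 360)*exp(b)/(exp(4*b) - 6*exp(3*b) - 71*exp(2*b) + 240*exp(b) + 1600)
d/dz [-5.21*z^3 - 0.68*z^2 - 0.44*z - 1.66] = -15.63*z^2 - 1.36*z - 0.44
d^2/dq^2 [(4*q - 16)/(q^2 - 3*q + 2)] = 8*((7 - 3*q)*(q^2 - 3*q + 2) + (q - 4)*(2*q - 3)^2)/(q^2 - 3*q + 2)^3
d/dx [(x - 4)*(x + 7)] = 2*x + 3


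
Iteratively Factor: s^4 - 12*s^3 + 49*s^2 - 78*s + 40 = (s - 5)*(s^3 - 7*s^2 + 14*s - 8) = (s - 5)*(s - 4)*(s^2 - 3*s + 2) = (s - 5)*(s - 4)*(s - 2)*(s - 1)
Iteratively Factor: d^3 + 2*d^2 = (d + 2)*(d^2) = d*(d + 2)*(d)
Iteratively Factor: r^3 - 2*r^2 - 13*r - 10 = (r - 5)*(r^2 + 3*r + 2) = (r - 5)*(r + 1)*(r + 2)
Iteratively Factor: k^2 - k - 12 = (k - 4)*(k + 3)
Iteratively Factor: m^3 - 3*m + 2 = (m + 2)*(m^2 - 2*m + 1) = (m - 1)*(m + 2)*(m - 1)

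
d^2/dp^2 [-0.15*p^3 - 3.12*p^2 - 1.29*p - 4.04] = -0.9*p - 6.24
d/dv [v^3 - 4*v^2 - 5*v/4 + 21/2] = 3*v^2 - 8*v - 5/4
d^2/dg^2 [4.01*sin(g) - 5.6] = -4.01*sin(g)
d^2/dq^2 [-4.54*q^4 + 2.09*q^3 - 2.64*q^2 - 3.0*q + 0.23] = -54.48*q^2 + 12.54*q - 5.28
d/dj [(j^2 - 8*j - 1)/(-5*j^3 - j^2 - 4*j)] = (5*j^4 - 80*j^3 - 27*j^2 - 2*j - 4)/(j^2*(25*j^4 + 10*j^3 + 41*j^2 + 8*j + 16))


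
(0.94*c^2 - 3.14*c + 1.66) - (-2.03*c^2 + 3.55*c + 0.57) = 2.97*c^2 - 6.69*c + 1.09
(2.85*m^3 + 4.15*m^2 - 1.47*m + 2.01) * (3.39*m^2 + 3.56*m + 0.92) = 9.6615*m^5 + 24.2145*m^4 + 12.4127*m^3 + 5.3987*m^2 + 5.8032*m + 1.8492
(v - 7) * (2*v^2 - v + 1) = 2*v^3 - 15*v^2 + 8*v - 7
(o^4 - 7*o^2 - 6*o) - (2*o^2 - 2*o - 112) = o^4 - 9*o^2 - 4*o + 112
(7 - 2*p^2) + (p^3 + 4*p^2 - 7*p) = p^3 + 2*p^2 - 7*p + 7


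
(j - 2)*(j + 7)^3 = j^4 + 19*j^3 + 105*j^2 + 49*j - 686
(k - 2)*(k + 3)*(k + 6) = k^3 + 7*k^2 - 36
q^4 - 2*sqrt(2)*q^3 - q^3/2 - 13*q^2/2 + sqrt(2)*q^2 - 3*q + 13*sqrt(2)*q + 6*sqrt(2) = (q - 3)*(q + 1/2)*(q + 2)*(q - 2*sqrt(2))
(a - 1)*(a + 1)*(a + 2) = a^3 + 2*a^2 - a - 2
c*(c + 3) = c^2 + 3*c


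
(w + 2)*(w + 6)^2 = w^3 + 14*w^2 + 60*w + 72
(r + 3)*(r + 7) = r^2 + 10*r + 21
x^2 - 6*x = x*(x - 6)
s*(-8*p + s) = -8*p*s + s^2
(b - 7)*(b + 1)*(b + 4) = b^3 - 2*b^2 - 31*b - 28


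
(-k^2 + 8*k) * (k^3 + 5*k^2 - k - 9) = -k^5 + 3*k^4 + 41*k^3 + k^2 - 72*k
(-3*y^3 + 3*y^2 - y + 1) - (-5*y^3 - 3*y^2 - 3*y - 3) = 2*y^3 + 6*y^2 + 2*y + 4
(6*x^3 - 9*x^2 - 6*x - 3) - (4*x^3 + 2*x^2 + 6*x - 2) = 2*x^3 - 11*x^2 - 12*x - 1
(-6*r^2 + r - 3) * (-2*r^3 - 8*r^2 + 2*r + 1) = 12*r^5 + 46*r^4 - 14*r^3 + 20*r^2 - 5*r - 3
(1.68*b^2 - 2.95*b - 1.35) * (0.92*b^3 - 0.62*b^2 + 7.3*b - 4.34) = 1.5456*b^5 - 3.7556*b^4 + 12.851*b^3 - 27.9892*b^2 + 2.948*b + 5.859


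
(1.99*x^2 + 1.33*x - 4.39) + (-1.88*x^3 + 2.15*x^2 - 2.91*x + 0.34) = -1.88*x^3 + 4.14*x^2 - 1.58*x - 4.05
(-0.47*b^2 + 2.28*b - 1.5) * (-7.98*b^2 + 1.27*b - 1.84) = 3.7506*b^4 - 18.7913*b^3 + 15.7304*b^2 - 6.1002*b + 2.76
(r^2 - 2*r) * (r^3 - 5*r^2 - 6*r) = r^5 - 7*r^4 + 4*r^3 + 12*r^2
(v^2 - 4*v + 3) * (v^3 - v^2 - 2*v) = v^5 - 5*v^4 + 5*v^3 + 5*v^2 - 6*v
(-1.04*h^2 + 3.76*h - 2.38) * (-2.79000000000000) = 2.9016*h^2 - 10.4904*h + 6.6402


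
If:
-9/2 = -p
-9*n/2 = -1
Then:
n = 2/9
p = 9/2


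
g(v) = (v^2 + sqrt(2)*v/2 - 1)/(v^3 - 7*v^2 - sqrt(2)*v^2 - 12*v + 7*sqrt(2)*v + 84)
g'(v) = (2*v + sqrt(2)/2)/(v^3 - 7*v^2 - sqrt(2)*v^2 - 12*v + 7*sqrt(2)*v + 84) + (v^2 + sqrt(2)*v/2 - 1)*(-3*v^2 + 2*sqrt(2)*v + 14*v - 7*sqrt(2) + 12)/(v^3 - 7*v^2 - sqrt(2)*v^2 - 12*v + 7*sqrt(2)*v + 84)^2 = ((4*v + sqrt(2))*(v^3 - 7*v^2 - sqrt(2)*v^2 - 12*v + 7*sqrt(2)*v + 84) + (2*v^2 + sqrt(2)*v - 2)*(-3*v^2 + 2*sqrt(2)*v + 14*v - 7*sqrt(2) + 12))/(2*(v^3 - 7*v^2 - sqrt(2)*v^2 - 12*v + 7*sqrt(2)*v + 84)^2)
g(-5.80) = -0.07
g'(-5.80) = -0.00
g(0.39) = -0.00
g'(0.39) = 0.02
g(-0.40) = -0.01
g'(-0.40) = 0.00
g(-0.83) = -0.01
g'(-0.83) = -0.01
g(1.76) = 0.06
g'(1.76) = 0.09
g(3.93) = 2.66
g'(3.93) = 10.29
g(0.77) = 0.00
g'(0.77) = 0.03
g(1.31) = 0.02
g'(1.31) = 0.05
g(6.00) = -2.53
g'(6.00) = -1.62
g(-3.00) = -0.47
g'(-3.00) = -2.44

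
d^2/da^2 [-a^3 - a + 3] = -6*a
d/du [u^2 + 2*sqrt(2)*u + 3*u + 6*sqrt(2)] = 2*u + 2*sqrt(2) + 3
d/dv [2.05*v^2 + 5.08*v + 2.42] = 4.1*v + 5.08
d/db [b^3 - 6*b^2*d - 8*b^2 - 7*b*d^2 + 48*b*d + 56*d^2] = 3*b^2 - 12*b*d - 16*b - 7*d^2 + 48*d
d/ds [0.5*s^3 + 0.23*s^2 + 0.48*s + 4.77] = 1.5*s^2 + 0.46*s + 0.48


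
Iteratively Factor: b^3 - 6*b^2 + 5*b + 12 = (b + 1)*(b^2 - 7*b + 12) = (b - 3)*(b + 1)*(b - 4)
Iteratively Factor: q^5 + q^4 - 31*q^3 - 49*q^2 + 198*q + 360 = (q + 3)*(q^4 - 2*q^3 - 25*q^2 + 26*q + 120) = (q - 3)*(q + 3)*(q^3 + q^2 - 22*q - 40) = (q - 3)*(q + 2)*(q + 3)*(q^2 - q - 20) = (q - 5)*(q - 3)*(q + 2)*(q + 3)*(q + 4)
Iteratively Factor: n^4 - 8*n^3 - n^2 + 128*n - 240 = (n - 4)*(n^3 - 4*n^2 - 17*n + 60) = (n - 5)*(n - 4)*(n^2 + n - 12) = (n - 5)*(n - 4)*(n + 4)*(n - 3)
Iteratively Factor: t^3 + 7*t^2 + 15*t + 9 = (t + 3)*(t^2 + 4*t + 3) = (t + 1)*(t + 3)*(t + 3)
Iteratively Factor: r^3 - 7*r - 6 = (r + 2)*(r^2 - 2*r - 3) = (r + 1)*(r + 2)*(r - 3)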